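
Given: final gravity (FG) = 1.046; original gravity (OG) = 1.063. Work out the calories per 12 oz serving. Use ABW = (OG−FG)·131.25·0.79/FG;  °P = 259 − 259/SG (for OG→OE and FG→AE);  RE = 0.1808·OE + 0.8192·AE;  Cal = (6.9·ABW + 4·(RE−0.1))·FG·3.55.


ABW = (1.063 − 1.046)·131.25·0.79/1.046 = 1.6852
OE = 259 − 259/1.063 = 15.3500 °P
AE = 259 − 259/1.046 = 11.3901 °P
RE = 0.1808·15.3500 + 0.8192·11.3901 = 12.1060 °P
Cal = (6.9·1.6852 + 4·(12.1060−0.1))·1.046·3.55

221.5046 kcal


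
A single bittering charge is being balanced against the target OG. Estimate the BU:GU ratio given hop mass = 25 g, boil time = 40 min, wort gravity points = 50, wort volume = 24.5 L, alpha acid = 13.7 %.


U = 1.65·0.000125^(GP/1000)·(1−e^(−0.04t))/4.15;  IBU = (α/100)·m·U·1000/V;  BU:GU = IBU/GP
U = 1.65·0.000125^(50/1000)·(1−e^(−0.04·40))/4.15 = 0.2025
IBU = (13.7/100)·25·0.2025·1000/24.5 = 28.3032
BU:GU = 28.3032/50

0.5661


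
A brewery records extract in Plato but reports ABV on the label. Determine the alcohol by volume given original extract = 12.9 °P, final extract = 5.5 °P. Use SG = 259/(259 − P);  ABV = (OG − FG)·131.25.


OG = 259/(259 − 12.9) = 1.0524
FG = 259/(259 − 5.5) = 1.0217
ABV = (1.0524 − 1.0217)·131.25

4.0322 % ABV


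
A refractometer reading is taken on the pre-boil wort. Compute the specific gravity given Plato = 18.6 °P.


SG = 259/(259 − P)
SG = 259/(259 − 18.6)

1.0774


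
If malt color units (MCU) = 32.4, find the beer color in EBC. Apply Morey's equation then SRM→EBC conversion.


SRM = 1.4922·MCU^0.6859;  EBC = SRM·1.97
SRM = 1.4922·32.4^0.6859 = 16.2147
EBC = 16.2147·1.97

31.9430 EBC


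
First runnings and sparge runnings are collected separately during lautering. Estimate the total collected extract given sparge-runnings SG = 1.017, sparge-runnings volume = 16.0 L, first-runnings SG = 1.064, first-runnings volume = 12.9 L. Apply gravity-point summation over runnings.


total = Σ (SG_i − 1)·1000·V_i
first = (1.064 − 1)·1000·12.9 = 825.6000
sparge = (1.017 − 1)·1000·16.0 = 272.0000
total = 825.6000 + 272.0000

1097.6000 gravity·L


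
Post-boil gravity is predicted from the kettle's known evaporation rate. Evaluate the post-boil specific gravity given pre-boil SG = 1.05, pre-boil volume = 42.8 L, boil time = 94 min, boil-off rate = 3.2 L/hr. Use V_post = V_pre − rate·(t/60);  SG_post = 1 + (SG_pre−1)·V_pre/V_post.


V_post = 42.8 − 3.2·(94/60) = 37.7867
SG_post = 1 + (1.05 − 1)·42.8/37.7867

1.0566


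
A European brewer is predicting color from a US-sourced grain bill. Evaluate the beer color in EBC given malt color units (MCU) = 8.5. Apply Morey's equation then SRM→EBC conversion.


SRM = 1.4922·MCU^0.6859;  EBC = SRM·1.97
SRM = 1.4922·8.5^0.6859 = 6.4761
EBC = 6.4761·1.97

12.7580 EBC


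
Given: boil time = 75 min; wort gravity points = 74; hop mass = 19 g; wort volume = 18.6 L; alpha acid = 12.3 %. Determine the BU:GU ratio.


U = 1.65·0.000125^(GP/1000)·(1−e^(−0.04t))/4.15;  IBU = (α/100)·m·U·1000/V;  BU:GU = IBU/GP
U = 1.65·0.000125^(74/1000)·(1−e^(−0.04·75))/4.15 = 0.1943
IBU = (12.3/100)·19·0.1943·1000/18.6 = 24.4103
BU:GU = 24.4103/74

0.3299


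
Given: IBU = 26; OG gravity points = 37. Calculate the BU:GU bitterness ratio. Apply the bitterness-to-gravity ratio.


BU:GU = IBU / OG_points
BU:GU = 26 / 37

0.7027


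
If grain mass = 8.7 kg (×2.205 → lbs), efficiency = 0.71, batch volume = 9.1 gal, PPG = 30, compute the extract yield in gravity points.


points = lbs × PPG × eff / vol
lbs = 8.7 × 2.205 = 19.1835
points = 19.1835 × 30 × 0.71 / 9.1

44.9020 points


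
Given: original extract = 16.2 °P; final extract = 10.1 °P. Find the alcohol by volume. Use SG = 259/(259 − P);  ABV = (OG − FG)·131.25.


OG = 259/(259 − 16.2) = 1.0667
FG = 259/(259 − 10.1) = 1.0406
ABV = (1.0667 − 1.0406)·131.25

3.4313 % ABV


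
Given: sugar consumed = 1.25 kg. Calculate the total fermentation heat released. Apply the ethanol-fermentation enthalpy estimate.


Q = m_sugar · 590 kJ/kg
Q = 1.25 · 590

737.5000 kJ


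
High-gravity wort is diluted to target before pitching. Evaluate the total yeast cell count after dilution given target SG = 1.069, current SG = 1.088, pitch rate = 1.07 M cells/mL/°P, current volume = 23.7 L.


V_w = V·((SG_c−1)/(SG_t−1)−1);  °P = 259 − 259/SG_t;  cells = rate·(V+V_w)·°P
V_w = 23.7·((1.088−1)/(1.069−1)−1) = 6.5261
V_final = 23.7 + 6.5261 = 30.2261
°P = 259 − 259/1.069 = 16.7175
cells = 1.07·30.2261·16.7175

540.6757 billion cells


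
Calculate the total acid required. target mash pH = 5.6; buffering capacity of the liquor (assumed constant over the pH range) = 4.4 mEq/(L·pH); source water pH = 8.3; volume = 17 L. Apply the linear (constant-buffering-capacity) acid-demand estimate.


acid = buffering capacity · (pH_source − pH_target) · V
acid = 4.4 · (8.3 − 5.6) · 17

201.9600 mEq


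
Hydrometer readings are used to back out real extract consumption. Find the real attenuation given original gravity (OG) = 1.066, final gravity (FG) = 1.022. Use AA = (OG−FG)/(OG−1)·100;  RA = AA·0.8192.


AA = (1.066 − 1.022)/(1.066 − 1)·100 = 66.6667
RA = 66.6667·0.8192

54.6133 %


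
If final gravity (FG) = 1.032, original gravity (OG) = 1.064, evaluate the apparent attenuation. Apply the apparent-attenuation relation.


AA = (OG − FG)/(OG − 1) · 100
AA = (1.064 − 1.032)/(1.064 − 1) · 100

50.0000 %


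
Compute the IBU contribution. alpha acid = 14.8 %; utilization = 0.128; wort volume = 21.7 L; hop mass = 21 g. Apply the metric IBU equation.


IBU = (α/100)·mass·U·1000 / V
IBU = (14.8/100)·21·0.128·1000 / 21.7

18.3329 IBU


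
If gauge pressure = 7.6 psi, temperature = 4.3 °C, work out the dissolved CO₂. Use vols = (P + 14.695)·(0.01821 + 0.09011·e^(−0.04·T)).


vols = (7.6 + 14.695)·(0.01821 + 0.09011·e^(−0.04·4.3))

2.0975 volumes


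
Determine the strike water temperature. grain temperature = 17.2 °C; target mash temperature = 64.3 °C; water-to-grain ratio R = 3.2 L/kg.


T_strike = (0.41/R)·(T_mash − T_grain) + T_mash
T_strike = (0.41/3.2)·(64.3 − 17.2) + 64.3

70.3347 °C


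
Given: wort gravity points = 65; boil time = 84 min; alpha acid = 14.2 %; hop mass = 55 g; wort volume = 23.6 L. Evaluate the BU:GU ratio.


U = 1.65·0.000125^(GP/1000)·(1−e^(−0.04t))/4.15;  IBU = (α/100)·m·U·1000/V;  BU:GU = IBU/GP
U = 1.65·0.000125^(65/1000)·(1−e^(−0.04·84))/4.15 = 0.2140
IBU = (14.2/100)·55·0.2140·1000/23.6 = 70.8142
BU:GU = 70.8142/65

1.0894


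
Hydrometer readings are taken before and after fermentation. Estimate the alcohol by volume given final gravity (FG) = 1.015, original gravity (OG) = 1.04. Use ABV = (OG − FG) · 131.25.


ABV = (1.04 − 1.015) · 131.25

3.2813 % ABV


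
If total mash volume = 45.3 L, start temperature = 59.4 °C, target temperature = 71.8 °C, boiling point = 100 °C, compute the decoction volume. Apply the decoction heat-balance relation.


V_dec = V_total·(T_target − T_start)/(T_boil − T_start)
V_dec = 45.3·(71.8 − 59.4)/(100 − 59.4)

13.8355 L


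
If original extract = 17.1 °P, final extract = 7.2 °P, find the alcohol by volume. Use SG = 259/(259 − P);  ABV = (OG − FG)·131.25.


OG = 259/(259 − 17.1) = 1.0707
FG = 259/(259 − 7.2) = 1.0286
ABV = (1.0707 − 1.0286)·131.25

5.5251 % ABV


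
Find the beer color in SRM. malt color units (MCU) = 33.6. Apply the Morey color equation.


SRM = 1.4922 · MCU^0.6859
SRM = 1.4922 · 33.6^0.6859

16.6243 SRM


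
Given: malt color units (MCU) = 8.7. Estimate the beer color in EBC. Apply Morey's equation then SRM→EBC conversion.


SRM = 1.4922·MCU^0.6859;  EBC = SRM·1.97
SRM = 1.4922·8.7^0.6859 = 6.5803
EBC = 6.5803·1.97

12.9631 EBC


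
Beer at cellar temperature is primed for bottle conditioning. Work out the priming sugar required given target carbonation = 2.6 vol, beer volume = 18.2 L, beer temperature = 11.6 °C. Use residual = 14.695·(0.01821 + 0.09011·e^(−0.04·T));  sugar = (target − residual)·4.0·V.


residual = 14.695·(0.01821 + 0.09011·e^(−0.04·11.6)) = 1.1002
sugar = (2.6 − 1.1002)·4.0·18.2

109.1866 g


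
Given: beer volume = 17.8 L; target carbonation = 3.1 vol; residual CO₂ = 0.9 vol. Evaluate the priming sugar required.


sugar = (target − residual)·4.0·V
sugar = (3.1 − 0.9)·4.0·17.8

156.6400 g


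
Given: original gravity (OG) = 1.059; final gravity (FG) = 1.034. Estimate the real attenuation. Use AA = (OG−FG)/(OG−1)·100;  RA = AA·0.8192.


AA = (1.059 − 1.034)/(1.059 − 1)·100 = 42.3729
RA = 42.3729·0.8192

34.7119 %


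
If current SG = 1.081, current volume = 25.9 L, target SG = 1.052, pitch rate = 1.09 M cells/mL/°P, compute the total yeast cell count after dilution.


V_w = V·((SG_c−1)/(SG_t−1)−1);  °P = 259 − 259/SG_t;  cells = rate·(V+V_w)·°P
V_w = 25.9·((1.081−1)/(1.052−1)−1) = 14.4442
V_final = 25.9 + 14.4442 = 40.3442
°P = 259 − 259/1.052 = 12.8023
cells = 1.09·40.3442·12.8023

562.9830 billion cells


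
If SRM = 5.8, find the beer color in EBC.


EBC = SRM · 1.97
EBC = 5.8 · 1.97

11.4260 EBC


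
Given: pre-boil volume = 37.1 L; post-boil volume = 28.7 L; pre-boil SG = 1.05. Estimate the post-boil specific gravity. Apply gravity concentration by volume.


SG_post = 1 + (SG_pre − 1)·V_pre/V_post
pts_pre = (1.05 − 1)·1000 = 50.0000
pts_post = 50.0000·37.1/28.7 = 64.6341
SG_post = 1 + 64.6341/1000

1.0646


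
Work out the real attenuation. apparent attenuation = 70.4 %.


RA = AA · 0.8192
RA = 70.4 · 0.8192

57.6717 %


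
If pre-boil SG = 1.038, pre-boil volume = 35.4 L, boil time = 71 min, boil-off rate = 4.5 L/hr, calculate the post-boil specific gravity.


V_post = V_pre − rate·(t/60);  SG_post = 1 + (SG_pre−1)·V_pre/V_post
V_post = 35.4 − 4.5·(71/60) = 30.0750
SG_post = 1 + (1.038 − 1)·35.4/30.0750

1.0447


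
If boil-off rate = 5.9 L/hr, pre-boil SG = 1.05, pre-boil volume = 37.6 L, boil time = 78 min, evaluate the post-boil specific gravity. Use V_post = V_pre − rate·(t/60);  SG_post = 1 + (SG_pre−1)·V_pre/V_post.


V_post = 37.6 − 5.9·(78/60) = 29.9300
SG_post = 1 + (1.05 − 1)·37.6/29.9300

1.0628


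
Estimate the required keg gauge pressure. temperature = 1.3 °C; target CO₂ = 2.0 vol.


psi = vols/(0.01821 + 0.09011·e^(−0.04·T)) − 14.695
psi = 2.0/(0.01821 + 0.09011·e^(−0.04·1.3)) − 14.695

4.5814 psi


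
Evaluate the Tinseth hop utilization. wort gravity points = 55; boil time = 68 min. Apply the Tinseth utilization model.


U = 1.65·0.000125^(GP/1000) · (1 − e^(−0.04·t))/4.15
bigness = 1.65·0.000125^(55/1000) = 1.0065
boil_factor = (1 − e^(−0.04·68))/4.15 = 0.2251
U = 1.0065 · 0.2251

0.2266


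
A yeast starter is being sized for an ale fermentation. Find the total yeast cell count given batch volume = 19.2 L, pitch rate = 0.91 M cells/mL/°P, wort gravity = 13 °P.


cells (billions) = rate · V_L · °P
cells = 0.91 · 19.2 · 13

227.1360 billion cells


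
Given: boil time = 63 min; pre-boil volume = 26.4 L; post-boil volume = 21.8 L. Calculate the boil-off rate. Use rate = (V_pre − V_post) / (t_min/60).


rate = (26.4 − 21.8) / (63/60)

4.3810 L/hr


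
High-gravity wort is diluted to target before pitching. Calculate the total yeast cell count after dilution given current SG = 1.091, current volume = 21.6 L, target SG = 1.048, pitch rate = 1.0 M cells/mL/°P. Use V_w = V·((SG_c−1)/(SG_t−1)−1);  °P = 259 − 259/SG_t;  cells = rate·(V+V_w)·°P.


V_w = 21.6·((1.091−1)/(1.048−1)−1) = 19.3500
V_final = 21.6 + 19.3500 = 40.9500
°P = 259 − 259/1.048 = 11.8626
cells = 1.0·40.9500·11.8626

485.7733 billion cells


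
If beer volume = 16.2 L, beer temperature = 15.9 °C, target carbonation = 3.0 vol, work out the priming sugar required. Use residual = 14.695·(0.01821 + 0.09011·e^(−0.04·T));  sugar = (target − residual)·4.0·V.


residual = 14.695·(0.01821 + 0.09011·e^(−0.04·15.9)) = 0.9686
sugar = (3.0 − 0.9686)·4.0·16.2

131.6336 g


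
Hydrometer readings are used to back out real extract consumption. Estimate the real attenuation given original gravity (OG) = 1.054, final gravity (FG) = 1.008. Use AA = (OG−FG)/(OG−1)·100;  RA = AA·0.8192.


AA = (1.054 − 1.008)/(1.054 − 1)·100 = 85.1852
RA = 85.1852·0.8192

69.7837 %


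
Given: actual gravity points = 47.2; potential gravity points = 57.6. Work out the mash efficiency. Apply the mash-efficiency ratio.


efficiency = actual / potential × 100
efficiency = 47.2 / 57.6 × 100

81.9444 %


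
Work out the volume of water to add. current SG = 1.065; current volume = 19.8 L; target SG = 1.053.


V_water = V·((SG_curr − 1)/(SG_target − 1) − 1)
V_water = 19.8·((1.065 − 1)/(1.053 − 1) − 1)

4.4830 L


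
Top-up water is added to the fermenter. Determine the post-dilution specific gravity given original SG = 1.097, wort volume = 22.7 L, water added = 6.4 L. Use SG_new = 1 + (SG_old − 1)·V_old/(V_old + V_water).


pts = (1.097 − 1)·1000·22.7/(22.7 + 6.4) = 75.6667
SG_new = 1 + 75.6667/1000

1.0757


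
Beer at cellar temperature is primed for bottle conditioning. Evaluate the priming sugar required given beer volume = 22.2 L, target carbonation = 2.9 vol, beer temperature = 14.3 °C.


residual = 14.695·(0.01821 + 0.09011·e^(−0.04·T));  sugar = (target − residual)·4.0·V
residual = 14.695·(0.01821 + 0.09011·e^(−0.04·14.3)) = 1.0149
sugar = (2.9 − 1.0149)·4.0·22.2

167.3925 g


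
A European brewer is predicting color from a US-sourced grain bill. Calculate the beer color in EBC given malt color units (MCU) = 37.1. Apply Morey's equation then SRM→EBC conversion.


SRM = 1.4922·MCU^0.6859;  EBC = SRM·1.97
SRM = 1.4922·37.1^0.6859 = 17.7935
EBC = 17.7935·1.97

35.0531 EBC


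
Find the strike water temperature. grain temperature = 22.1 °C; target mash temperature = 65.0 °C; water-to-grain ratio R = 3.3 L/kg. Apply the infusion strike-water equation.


T_strike = (0.41/R)·(T_mash − T_grain) + T_mash
T_strike = (0.41/3.3)·(65.0 − 22.1) + 65.0

70.3300 °C


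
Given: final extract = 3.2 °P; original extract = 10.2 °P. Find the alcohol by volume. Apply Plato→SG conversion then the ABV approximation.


SG = 259/(259 − P);  ABV = (OG − FG)·131.25
OG = 259/(259 − 10.2) = 1.0410
FG = 259/(259 − 3.2) = 1.0125
ABV = (1.0410 − 1.0125)·131.25

3.7389 % ABV


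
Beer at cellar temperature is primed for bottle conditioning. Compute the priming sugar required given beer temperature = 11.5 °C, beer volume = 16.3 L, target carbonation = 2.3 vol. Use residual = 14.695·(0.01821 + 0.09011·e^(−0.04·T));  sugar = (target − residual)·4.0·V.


residual = 14.695·(0.01821 + 0.09011·e^(−0.04·11.5)) = 1.1035
sugar = (2.3 − 1.1035)·4.0·16.3

78.0105 g


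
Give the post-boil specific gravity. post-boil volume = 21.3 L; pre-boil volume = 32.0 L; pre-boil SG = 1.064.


SG_post = 1 + (SG_pre − 1)·V_pre/V_post
pts_pre = (1.064 − 1)·1000 = 64.0000
pts_post = 64.0000·32.0/21.3 = 96.1502
SG_post = 1 + 96.1502/1000

1.0962


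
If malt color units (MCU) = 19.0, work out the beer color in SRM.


SRM = 1.4922 · MCU^0.6859
SRM = 1.4922 · 19.0^0.6859

11.2441 SRM


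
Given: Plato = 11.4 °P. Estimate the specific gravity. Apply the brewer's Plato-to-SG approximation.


SG = 259/(259 − P)
SG = 259/(259 − 11.4)

1.0460


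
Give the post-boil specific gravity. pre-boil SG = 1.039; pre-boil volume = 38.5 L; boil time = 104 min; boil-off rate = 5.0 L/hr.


V_post = V_pre − rate·(t/60);  SG_post = 1 + (SG_pre−1)·V_pre/V_post
V_post = 38.5 − 5.0·(104/60) = 29.8333
SG_post = 1 + (1.039 − 1)·38.5/29.8333

1.0503


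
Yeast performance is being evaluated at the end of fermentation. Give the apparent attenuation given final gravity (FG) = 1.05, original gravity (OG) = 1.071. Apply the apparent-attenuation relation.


AA = (OG − FG)/(OG − 1) · 100
AA = (1.071 − 1.05)/(1.071 − 1) · 100

29.5775 %


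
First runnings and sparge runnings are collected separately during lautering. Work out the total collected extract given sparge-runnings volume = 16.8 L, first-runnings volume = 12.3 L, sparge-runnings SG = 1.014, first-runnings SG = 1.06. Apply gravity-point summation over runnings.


total = Σ (SG_i − 1)·1000·V_i
first = (1.06 − 1)·1000·12.3 = 738.0000
sparge = (1.014 − 1)·1000·16.8 = 235.2000
total = 738.0000 + 235.2000

973.2000 gravity·L


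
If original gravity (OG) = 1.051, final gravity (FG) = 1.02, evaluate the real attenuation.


AA = (OG−FG)/(OG−1)·100;  RA = AA·0.8192
AA = (1.051 − 1.02)/(1.051 − 1)·100 = 60.7843
RA = 60.7843·0.8192

49.7945 %


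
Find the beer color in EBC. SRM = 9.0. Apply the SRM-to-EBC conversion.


EBC = SRM · 1.97
EBC = 9.0 · 1.97

17.7300 EBC


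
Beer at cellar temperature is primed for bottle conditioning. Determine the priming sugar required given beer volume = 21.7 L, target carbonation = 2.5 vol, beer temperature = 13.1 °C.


residual = 14.695·(0.01821 + 0.09011·e^(−0.04·T));  sugar = (target − residual)·4.0·V
residual = 14.695·(0.01821 + 0.09011·e^(−0.04·13.1)) = 1.0517
sugar = (2.5 − 1.0517)·4.0·21.7

125.7127 g


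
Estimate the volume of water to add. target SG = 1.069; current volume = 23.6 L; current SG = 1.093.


V_water = V·((SG_curr − 1)/(SG_target − 1) − 1)
V_water = 23.6·((1.093 − 1)/(1.069 − 1) − 1)

8.2087 L


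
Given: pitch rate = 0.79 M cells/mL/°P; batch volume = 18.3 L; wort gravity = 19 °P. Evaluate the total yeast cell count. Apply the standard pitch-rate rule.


cells (billions) = rate · V_L · °P
cells = 0.79 · 18.3 · 19

274.6830 billion cells


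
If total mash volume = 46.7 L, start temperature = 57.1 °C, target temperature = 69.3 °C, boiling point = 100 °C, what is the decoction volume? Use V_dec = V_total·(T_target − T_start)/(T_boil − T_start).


V_dec = 46.7·(69.3 − 57.1)/(100 − 57.1)

13.2807 L


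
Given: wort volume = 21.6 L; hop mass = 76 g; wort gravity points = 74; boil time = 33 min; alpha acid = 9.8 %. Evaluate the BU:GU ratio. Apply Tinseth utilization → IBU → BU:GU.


U = 1.65·0.000125^(GP/1000)·(1−e^(−0.04t))/4.15;  IBU = (α/100)·m·U·1000/V;  BU:GU = IBU/GP
U = 1.65·0.000125^(74/1000)·(1−e^(−0.04·33))/4.15 = 0.1498
IBU = (9.8/100)·76·0.1498·1000/21.6 = 51.6674
BU:GU = 51.6674/74

0.6982


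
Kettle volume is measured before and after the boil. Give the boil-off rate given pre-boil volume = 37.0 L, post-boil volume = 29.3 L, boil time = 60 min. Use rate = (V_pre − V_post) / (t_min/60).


rate = (37.0 − 29.3) / (60/60)

7.7000 L/hr


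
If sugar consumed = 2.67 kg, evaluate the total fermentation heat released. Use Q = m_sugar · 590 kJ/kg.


Q = 2.67 · 590

1575.3000 kJ


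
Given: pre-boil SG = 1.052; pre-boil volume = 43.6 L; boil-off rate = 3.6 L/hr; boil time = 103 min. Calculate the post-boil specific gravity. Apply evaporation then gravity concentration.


V_post = V_pre − rate·(t/60);  SG_post = 1 + (SG_pre−1)·V_pre/V_post
V_post = 43.6 − 3.6·(103/60) = 37.4200
SG_post = 1 + (1.052 − 1)·43.6/37.4200

1.0606


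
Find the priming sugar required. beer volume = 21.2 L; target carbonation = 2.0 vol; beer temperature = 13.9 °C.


residual = 14.695·(0.01821 + 0.09011·e^(−0.04·T));  sugar = (target − residual)·4.0·V
residual = 14.695·(0.01821 + 0.09011·e^(−0.04·13.9)) = 1.0270
sugar = (2.0 − 1.0270)·4.0·21.2

82.5101 g


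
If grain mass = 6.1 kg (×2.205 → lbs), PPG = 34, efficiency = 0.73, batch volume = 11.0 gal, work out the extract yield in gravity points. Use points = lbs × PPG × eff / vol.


lbs = 6.1 × 2.205 = 13.4505
points = 13.4505 × 34 × 0.73 / 11.0

30.3492 points


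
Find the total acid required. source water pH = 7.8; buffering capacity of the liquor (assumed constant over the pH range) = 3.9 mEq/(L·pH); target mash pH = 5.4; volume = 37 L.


acid = buffering capacity · (pH_source − pH_target) · V
acid = 3.9 · (7.8 − 5.4) · 37

346.3200 mEq


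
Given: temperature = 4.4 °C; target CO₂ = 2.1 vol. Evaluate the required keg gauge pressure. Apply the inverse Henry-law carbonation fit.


psi = vols/(0.01821 + 0.09011·e^(−0.04·T)) − 14.695
psi = 2.1/(0.01821 + 0.09011·e^(−0.04·4.4)) − 14.695

7.6983 psi


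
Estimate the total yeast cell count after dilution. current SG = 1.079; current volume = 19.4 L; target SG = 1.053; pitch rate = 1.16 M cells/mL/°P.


V_w = V·((SG_c−1)/(SG_t−1)−1);  °P = 259 − 259/SG_t;  cells = rate·(V+V_w)·°P
V_w = 19.4·((1.079−1)/(1.053−1)−1) = 9.5170
V_final = 19.4 + 9.5170 = 28.9170
°P = 259 − 259/1.053 = 13.0361
cells = 1.16·28.9170·13.0361

437.2786 billion cells


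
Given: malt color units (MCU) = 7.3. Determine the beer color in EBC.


SRM = 1.4922·MCU^0.6859;  EBC = SRM·1.97
SRM = 1.4922·7.3^0.6859 = 5.8342
EBC = 5.8342·1.97

11.4933 EBC


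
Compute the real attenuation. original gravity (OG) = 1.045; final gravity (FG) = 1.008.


AA = (OG−FG)/(OG−1)·100;  RA = AA·0.8192
AA = (1.045 − 1.008)/(1.045 − 1)·100 = 82.2222
RA = 82.2222·0.8192

67.3564 %


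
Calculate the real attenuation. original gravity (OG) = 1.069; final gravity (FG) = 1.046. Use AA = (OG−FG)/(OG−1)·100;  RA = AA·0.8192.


AA = (1.069 − 1.046)/(1.069 − 1)·100 = 33.3333
RA = 33.3333·0.8192

27.3067 %


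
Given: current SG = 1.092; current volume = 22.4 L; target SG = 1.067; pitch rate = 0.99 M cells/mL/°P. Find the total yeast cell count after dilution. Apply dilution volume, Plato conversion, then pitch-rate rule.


V_w = V·((SG_c−1)/(SG_t−1)−1);  °P = 259 − 259/SG_t;  cells = rate·(V+V_w)·°P
V_w = 22.4·((1.092−1)/(1.067−1)−1) = 8.3582
V_final = 22.4 + 8.3582 = 30.7582
°P = 259 − 259/1.067 = 16.2634
cells = 0.99·30.7582·16.2634

495.2294 billion cells


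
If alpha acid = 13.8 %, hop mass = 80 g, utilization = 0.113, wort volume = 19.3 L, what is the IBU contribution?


IBU = (α/100)·mass·U·1000 / V
IBU = (13.8/100)·80·0.113·1000 / 19.3

64.6383 IBU


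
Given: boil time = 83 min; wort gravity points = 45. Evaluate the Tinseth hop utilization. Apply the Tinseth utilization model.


U = 1.65·0.000125^(GP/1000) · (1 − e^(−0.04·t))/4.15
bigness = 1.65·0.000125^(45/1000) = 1.1011
boil_factor = (1 − e^(−0.04·83))/4.15 = 0.2323
U = 1.1011 · 0.2323

0.2557


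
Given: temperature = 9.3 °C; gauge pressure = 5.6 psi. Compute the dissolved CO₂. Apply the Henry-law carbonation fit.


vols = (P + 14.695)·(0.01821 + 0.09011·e^(−0.04·T))
vols = (5.6 + 14.695)·(0.01821 + 0.09011·e^(−0.04·9.3))

1.6303 volumes


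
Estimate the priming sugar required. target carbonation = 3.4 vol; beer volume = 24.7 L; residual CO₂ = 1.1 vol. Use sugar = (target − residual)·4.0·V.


sugar = (3.4 − 1.1)·4.0·24.7

227.2400 g


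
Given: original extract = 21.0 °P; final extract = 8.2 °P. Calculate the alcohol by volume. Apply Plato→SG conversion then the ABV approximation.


SG = 259/(259 − P);  ABV = (OG − FG)·131.25
OG = 259/(259 − 21.0) = 1.0882
FG = 259/(259 − 8.2) = 1.0327
ABV = (1.0882 − 1.0327)·131.25

7.2896 % ABV


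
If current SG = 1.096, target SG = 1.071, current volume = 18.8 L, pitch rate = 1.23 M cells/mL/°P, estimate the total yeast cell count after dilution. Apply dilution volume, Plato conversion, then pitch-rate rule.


V_w = V·((SG_c−1)/(SG_t−1)−1);  °P = 259 − 259/SG_t;  cells = rate·(V+V_w)·°P
V_w = 18.8·((1.096−1)/(1.071−1)−1) = 6.6197
V_final = 18.8 + 6.6197 = 25.4197
°P = 259 − 259/1.071 = 17.1699
cells = 1.23·25.4197·17.1699

536.8395 billion cells


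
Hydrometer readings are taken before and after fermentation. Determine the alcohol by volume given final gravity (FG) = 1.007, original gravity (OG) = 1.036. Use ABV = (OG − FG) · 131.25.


ABV = (1.036 − 1.007) · 131.25

3.8063 % ABV


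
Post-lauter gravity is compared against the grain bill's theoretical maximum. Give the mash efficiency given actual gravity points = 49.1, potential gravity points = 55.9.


efficiency = actual / potential × 100
efficiency = 49.1 / 55.9 × 100

87.8354 %


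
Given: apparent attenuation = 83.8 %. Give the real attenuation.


RA = AA · 0.8192
RA = 83.8 · 0.8192

68.6490 %


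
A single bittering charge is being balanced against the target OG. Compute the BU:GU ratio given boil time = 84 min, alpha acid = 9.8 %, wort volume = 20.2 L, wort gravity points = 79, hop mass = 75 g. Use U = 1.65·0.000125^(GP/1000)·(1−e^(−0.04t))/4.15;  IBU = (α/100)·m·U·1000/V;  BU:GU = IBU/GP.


U = 1.65·0.000125^(79/1000)·(1−e^(−0.04·84))/4.15 = 0.1887
IBU = (9.8/100)·75·0.1887·1000/20.2 = 68.6553
BU:GU = 68.6553/79

0.8691


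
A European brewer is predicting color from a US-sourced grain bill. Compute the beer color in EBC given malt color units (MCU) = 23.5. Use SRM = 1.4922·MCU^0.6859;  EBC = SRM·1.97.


SRM = 1.4922·23.5^0.6859 = 13.0090
EBC = 13.0090·1.97

25.6276 EBC


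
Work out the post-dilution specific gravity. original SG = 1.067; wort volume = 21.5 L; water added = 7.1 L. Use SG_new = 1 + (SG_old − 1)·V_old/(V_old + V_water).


pts = (1.067 − 1)·1000·21.5/(21.5 + 7.1) = 50.3671
SG_new = 1 + 50.3671/1000

1.0504


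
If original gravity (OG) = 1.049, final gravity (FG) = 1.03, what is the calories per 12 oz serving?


ABW = (OG−FG)·131.25·0.79/FG;  °P = 259 − 259/SG (for OG→OE and FG→AE);  RE = 0.1808·OE + 0.8192·AE;  Cal = (6.9·ABW + 4·(RE−0.1))·FG·3.55
ABW = (1.049 − 1.03)·131.25·0.79/1.03 = 1.9127
OE = 259 − 259/1.049 = 12.0982 °P
AE = 259 − 259/1.03 = 7.5437 °P
RE = 0.1808·12.0982 + 0.8192·7.5437 = 8.3671 °P
Cal = (6.9·1.9127 + 4·(8.3671−0.1))·1.03·3.55

169.1719 kcal


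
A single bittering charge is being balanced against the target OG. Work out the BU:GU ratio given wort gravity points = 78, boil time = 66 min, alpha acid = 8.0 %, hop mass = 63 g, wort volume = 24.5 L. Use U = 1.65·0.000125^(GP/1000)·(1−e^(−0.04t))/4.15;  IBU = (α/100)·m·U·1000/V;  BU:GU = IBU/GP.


U = 1.65·0.000125^(78/1000)·(1−e^(−0.04·66))/4.15 = 0.1832
IBU = (8.0/100)·63·0.1832·1000/24.5 = 37.6796
BU:GU = 37.6796/78

0.4831


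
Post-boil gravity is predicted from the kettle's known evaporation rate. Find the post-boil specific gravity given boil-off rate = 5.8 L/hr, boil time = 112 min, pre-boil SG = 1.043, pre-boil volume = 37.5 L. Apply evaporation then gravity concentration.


V_post = V_pre − rate·(t/60);  SG_post = 1 + (SG_pre−1)·V_pre/V_post
V_post = 37.5 − 5.8·(112/60) = 26.6733
SG_post = 1 + (1.043 − 1)·37.5/26.6733

1.0605


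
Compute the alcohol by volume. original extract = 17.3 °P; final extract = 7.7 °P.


SG = 259/(259 − P);  ABV = (OG − FG)·131.25
OG = 259/(259 − 17.3) = 1.0716
FG = 259/(259 − 7.7) = 1.0306
ABV = (1.0716 − 1.0306)·131.25

5.3728 % ABV


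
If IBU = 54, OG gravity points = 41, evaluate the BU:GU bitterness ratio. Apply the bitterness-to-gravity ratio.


BU:GU = IBU / OG_points
BU:GU = 54 / 41

1.3171


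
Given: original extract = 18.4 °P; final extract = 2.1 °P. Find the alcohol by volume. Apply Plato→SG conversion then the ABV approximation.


SG = 259/(259 − P);  ABV = (OG − FG)·131.25
OG = 259/(259 − 18.4) = 1.0765
FG = 259/(259 − 2.1) = 1.0082
ABV = (1.0765 − 1.0082)·131.25

8.9645 % ABV


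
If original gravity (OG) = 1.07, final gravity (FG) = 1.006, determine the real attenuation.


AA = (OG−FG)/(OG−1)·100;  RA = AA·0.8192
AA = (1.07 − 1.006)/(1.07 − 1)·100 = 91.4286
RA = 91.4286·0.8192

74.8983 %


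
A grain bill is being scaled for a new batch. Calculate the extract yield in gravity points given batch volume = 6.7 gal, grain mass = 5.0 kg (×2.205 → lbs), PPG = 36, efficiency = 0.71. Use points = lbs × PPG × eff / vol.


lbs = 5.0 × 2.205 = 11.0250
points = 11.0250 × 36 × 0.71 / 6.7

42.0596 points


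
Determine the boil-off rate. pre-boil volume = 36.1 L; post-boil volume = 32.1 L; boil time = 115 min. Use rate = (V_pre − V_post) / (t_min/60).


rate = (36.1 − 32.1) / (115/60)

2.0870 L/hr


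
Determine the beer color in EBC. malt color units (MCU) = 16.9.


SRM = 1.4922·MCU^0.6859;  EBC = SRM·1.97
SRM = 1.4922·16.9^0.6859 = 10.3761
EBC = 10.3761·1.97

20.4409 EBC


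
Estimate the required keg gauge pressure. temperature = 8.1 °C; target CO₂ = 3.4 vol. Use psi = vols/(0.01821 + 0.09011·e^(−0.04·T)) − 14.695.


psi = 3.4/(0.01821 + 0.09011·e^(−0.04·8.1)) − 14.695

26.0811 psi


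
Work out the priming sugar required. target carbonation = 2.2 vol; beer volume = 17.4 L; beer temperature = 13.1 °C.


residual = 14.695·(0.01821 + 0.09011·e^(−0.04·T));  sugar = (target − residual)·4.0·V
residual = 14.695·(0.01821 + 0.09011·e^(−0.04·13.1)) = 1.0517
sugar = (2.2 − 1.0517)·4.0·17.4

79.9219 g


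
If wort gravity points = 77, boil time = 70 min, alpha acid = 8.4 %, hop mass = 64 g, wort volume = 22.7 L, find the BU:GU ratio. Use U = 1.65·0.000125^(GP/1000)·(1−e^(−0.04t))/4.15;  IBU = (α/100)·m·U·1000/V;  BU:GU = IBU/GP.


U = 1.65·0.000125^(77/1000)·(1−e^(−0.04·70))/4.15 = 0.1869
IBU = (8.4/100)·64·0.1869·1000/22.7 = 44.2675
BU:GU = 44.2675/77

0.5749


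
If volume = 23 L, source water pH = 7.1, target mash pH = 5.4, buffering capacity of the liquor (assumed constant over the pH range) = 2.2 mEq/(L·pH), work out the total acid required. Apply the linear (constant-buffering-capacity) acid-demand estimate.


acid = buffering capacity · (pH_source − pH_target) · V
acid = 2.2 · (7.1 − 5.4) · 23

86.0200 mEq


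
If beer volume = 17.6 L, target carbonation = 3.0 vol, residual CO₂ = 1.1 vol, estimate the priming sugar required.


sugar = (target − residual)·4.0·V
sugar = (3.0 − 1.1)·4.0·17.6

133.7600 g


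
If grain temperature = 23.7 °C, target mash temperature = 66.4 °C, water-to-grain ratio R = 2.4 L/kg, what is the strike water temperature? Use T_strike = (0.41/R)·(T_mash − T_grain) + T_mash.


T_strike = (0.41/2.4)·(66.4 − 23.7) + 66.4

73.6946 °C


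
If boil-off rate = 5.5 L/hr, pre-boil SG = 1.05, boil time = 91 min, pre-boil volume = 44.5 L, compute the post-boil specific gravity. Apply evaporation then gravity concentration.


V_post = V_pre − rate·(t/60);  SG_post = 1 + (SG_pre−1)·V_pre/V_post
V_post = 44.5 − 5.5·(91/60) = 36.1583
SG_post = 1 + (1.05 − 1)·44.5/36.1583

1.0615


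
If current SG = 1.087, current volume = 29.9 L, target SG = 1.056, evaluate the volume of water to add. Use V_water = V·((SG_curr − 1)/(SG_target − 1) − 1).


V_water = 29.9·((1.087 − 1)/(1.056 − 1) − 1)

16.5518 L


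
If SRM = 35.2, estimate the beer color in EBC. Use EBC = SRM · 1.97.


EBC = 35.2 · 1.97

69.3440 EBC


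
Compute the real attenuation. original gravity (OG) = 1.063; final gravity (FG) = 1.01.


AA = (OG−FG)/(OG−1)·100;  RA = AA·0.8192
AA = (1.063 − 1.01)/(1.063 − 1)·100 = 84.1270
RA = 84.1270·0.8192

68.9168 %


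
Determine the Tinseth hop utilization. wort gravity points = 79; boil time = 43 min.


U = 1.65·0.000125^(GP/1000) · (1 − e^(−0.04·t))/4.15
bigness = 1.65·0.000125^(79/1000) = 0.8112
boil_factor = (1 − e^(−0.04·43))/4.15 = 0.1978
U = 0.8112 · 0.1978

0.1605


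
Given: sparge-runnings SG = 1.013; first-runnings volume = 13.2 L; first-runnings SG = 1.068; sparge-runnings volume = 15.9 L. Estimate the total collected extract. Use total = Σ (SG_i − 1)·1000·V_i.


first = (1.068 − 1)·1000·13.2 = 897.6000
sparge = (1.013 − 1)·1000·15.9 = 206.7000
total = 897.6000 + 206.7000

1104.3000 gravity·L


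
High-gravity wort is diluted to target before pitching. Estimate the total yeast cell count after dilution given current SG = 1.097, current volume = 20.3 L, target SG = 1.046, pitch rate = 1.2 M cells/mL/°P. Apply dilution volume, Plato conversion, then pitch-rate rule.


V_w = V·((SG_c−1)/(SG_t−1)−1);  °P = 259 − 259/SG_t;  cells = rate·(V+V_w)·°P
V_w = 20.3·((1.097−1)/(1.046−1)−1) = 22.5065
V_final = 20.3 + 22.5065 = 42.8065
°P = 259 − 259/1.046 = 11.3901
cells = 1.2·42.8065·11.3901

585.0825 billion cells


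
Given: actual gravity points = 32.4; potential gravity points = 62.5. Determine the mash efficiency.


efficiency = actual / potential × 100
efficiency = 32.4 / 62.5 × 100

51.8400 %


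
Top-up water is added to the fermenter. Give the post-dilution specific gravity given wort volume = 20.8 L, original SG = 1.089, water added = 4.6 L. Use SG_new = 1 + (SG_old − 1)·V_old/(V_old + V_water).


pts = (1.089 − 1)·1000·20.8/(20.8 + 4.6) = 72.8819
SG_new = 1 + 72.8819/1000

1.0729


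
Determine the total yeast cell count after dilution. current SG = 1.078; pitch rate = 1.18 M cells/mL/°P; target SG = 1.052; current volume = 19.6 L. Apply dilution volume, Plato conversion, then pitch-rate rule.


V_w = V·((SG_c−1)/(SG_t−1)−1);  °P = 259 − 259/SG_t;  cells = rate·(V+V_w)·°P
V_w = 19.6·((1.078−1)/(1.052−1)−1) = 9.8000
V_final = 19.6 + 9.8000 = 29.4000
°P = 259 − 259/1.052 = 12.8023
cells = 1.18·29.4000·12.8023

444.1367 billion cells


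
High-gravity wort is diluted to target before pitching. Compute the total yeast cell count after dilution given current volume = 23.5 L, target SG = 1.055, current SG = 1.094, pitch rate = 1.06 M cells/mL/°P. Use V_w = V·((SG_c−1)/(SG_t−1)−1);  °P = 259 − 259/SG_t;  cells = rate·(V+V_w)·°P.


V_w = 23.5·((1.094−1)/(1.055−1)−1) = 16.6636
V_final = 23.5 + 16.6636 = 40.1636
°P = 259 − 259/1.055 = 13.5024
cells = 1.06·40.1636·13.5024

574.8425 billion cells


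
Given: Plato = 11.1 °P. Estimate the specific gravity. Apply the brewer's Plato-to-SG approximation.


SG = 259/(259 − P)
SG = 259/(259 − 11.1)

1.0448


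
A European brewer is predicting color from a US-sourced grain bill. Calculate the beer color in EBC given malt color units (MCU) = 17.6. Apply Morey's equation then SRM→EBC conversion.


SRM = 1.4922·MCU^0.6859;  EBC = SRM·1.97
SRM = 1.4922·17.6^0.6859 = 10.6690
EBC = 10.6690·1.97

21.0180 EBC


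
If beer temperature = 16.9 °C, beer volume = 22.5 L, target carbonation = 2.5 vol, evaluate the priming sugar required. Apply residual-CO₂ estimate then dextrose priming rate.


residual = 14.695·(0.01821 + 0.09011·e^(−0.04·T));  sugar = (target − residual)·4.0·V
residual = 14.695·(0.01821 + 0.09011·e^(−0.04·16.9)) = 0.9411
sugar = (2.5 − 0.9411)·4.0·22.5

140.2983 g


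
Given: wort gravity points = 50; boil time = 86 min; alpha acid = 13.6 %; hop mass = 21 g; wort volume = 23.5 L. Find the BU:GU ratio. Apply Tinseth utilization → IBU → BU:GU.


U = 1.65·0.000125^(GP/1000)·(1−e^(−0.04t))/4.15;  IBU = (α/100)·m·U·1000/V;  BU:GU = IBU/GP
U = 1.65·0.000125^(50/1000)·(1−e^(−0.04·86))/4.15 = 0.2455
IBU = (13.6/100)·21·0.2455·1000/23.5 = 29.8413
BU:GU = 29.8413/50

0.5968


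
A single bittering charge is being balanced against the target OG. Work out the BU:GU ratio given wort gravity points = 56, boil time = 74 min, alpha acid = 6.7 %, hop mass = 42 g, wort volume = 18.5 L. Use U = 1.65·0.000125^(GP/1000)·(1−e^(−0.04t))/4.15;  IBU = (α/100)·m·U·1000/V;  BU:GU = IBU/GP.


U = 1.65·0.000125^(56/1000)·(1−e^(−0.04·74))/4.15 = 0.2279
IBU = (6.7/100)·42·0.2279·1000/18.5 = 34.6662
BU:GU = 34.6662/56

0.6190


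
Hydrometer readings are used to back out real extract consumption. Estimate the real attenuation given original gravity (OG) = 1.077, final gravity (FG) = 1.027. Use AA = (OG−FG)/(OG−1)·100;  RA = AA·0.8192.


AA = (1.077 − 1.027)/(1.077 − 1)·100 = 64.9351
RA = 64.9351·0.8192

53.1948 %


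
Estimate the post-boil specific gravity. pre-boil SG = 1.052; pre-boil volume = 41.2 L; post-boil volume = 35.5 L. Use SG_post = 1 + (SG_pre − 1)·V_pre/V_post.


pts_pre = (1.052 − 1)·1000 = 52.0000
pts_post = 52.0000·41.2/35.5 = 60.3493
SG_post = 1 + 60.3493/1000

1.0603


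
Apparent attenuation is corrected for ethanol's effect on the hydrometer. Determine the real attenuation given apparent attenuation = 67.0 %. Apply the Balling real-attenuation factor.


RA = AA · 0.8192
RA = 67.0 · 0.8192

54.8864 %


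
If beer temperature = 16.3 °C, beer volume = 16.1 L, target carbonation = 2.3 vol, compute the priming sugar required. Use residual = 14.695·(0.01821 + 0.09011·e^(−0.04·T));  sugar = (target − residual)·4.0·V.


residual = 14.695·(0.01821 + 0.09011·e^(−0.04·16.3)) = 0.9575
sugar = (2.3 − 0.9575)·4.0·16.1

86.4576 g


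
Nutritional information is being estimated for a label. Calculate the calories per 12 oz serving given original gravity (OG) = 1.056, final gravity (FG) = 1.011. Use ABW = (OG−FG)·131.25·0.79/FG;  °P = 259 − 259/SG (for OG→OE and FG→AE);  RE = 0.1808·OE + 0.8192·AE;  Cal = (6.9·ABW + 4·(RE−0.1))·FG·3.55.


ABW = (1.056 − 1.011)·131.25·0.79/1.011 = 4.6152
OE = 259 − 259/1.056 = 13.7348 °P
AE = 259 − 259/1.011 = 2.8180 °P
RE = 0.1808·13.7348 + 0.8192·2.8180 = 4.7918 °P
Cal = (6.9·4.6152 + 4·(4.7918−0.1))·1.011·3.55

181.6481 kcal


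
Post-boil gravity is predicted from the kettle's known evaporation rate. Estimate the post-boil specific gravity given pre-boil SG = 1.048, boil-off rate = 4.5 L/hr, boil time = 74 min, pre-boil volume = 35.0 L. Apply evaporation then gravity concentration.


V_post = V_pre − rate·(t/60);  SG_post = 1 + (SG_pre−1)·V_pre/V_post
V_post = 35.0 − 4.5·(74/60) = 29.4500
SG_post = 1 + (1.048 − 1)·35.0/29.4500

1.0570


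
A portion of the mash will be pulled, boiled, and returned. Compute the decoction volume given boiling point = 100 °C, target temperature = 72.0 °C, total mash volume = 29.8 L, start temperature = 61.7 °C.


V_dec = V_total·(T_target − T_start)/(T_boil − T_start)
V_dec = 29.8·(72.0 − 61.7)/(100 − 61.7)

8.0141 L


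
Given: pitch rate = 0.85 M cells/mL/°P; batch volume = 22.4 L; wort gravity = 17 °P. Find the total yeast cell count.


cells (billions) = rate · V_L · °P
cells = 0.85 · 22.4 · 17

323.6800 billion cells


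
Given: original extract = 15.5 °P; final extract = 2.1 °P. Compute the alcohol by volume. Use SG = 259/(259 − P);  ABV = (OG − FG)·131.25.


OG = 259/(259 − 15.5) = 1.0637
FG = 259/(259 − 2.1) = 1.0082
ABV = (1.0637 − 1.0082)·131.25

7.2818 % ABV


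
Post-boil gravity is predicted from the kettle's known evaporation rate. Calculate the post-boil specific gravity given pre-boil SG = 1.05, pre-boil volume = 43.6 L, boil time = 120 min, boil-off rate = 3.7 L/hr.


V_post = V_pre − rate·(t/60);  SG_post = 1 + (SG_pre−1)·V_pre/V_post
V_post = 43.6 − 3.7·(120/60) = 36.2000
SG_post = 1 + (1.05 − 1)·43.6/36.2000

1.0602


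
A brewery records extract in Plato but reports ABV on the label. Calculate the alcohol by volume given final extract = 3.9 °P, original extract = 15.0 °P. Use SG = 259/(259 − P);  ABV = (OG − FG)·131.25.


OG = 259/(259 − 15.0) = 1.0615
FG = 259/(259 − 3.9) = 1.0153
ABV = (1.0615 − 1.0153)·131.25

6.0621 % ABV
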